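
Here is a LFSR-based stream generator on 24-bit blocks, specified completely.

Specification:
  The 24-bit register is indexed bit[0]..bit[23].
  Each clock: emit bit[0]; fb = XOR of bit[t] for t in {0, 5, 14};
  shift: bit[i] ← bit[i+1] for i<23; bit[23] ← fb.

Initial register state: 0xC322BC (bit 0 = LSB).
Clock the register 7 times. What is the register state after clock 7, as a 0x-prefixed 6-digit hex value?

0x4B8645

reg_0 = 0xC322BC
clock 1: out=0, reg = 0xE1915E
clock 2: out=0, reg = 0x70C8AF
clock 3: out=1, reg = 0xB86457
clock 4: out=1, reg = 0x5C322B
clock 5: out=1, reg = 0x2E1915
clock 6: out=1, reg = 0x970C8A
clock 7: out=0, reg = 0x4B8645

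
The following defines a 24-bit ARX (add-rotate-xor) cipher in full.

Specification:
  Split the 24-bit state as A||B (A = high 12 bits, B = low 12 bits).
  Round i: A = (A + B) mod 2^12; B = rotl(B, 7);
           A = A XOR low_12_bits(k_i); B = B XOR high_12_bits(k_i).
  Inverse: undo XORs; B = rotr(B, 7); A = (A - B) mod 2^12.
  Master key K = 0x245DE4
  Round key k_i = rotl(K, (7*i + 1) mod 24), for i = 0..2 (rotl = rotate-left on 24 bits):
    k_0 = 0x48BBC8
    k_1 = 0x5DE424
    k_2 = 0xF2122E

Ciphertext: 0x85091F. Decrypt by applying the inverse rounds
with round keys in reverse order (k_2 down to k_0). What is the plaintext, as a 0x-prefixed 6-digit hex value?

s_0 = ciphertext = 0x85091F
s_1 = InvRound(s_0, k_2) = 0x2B27CC
s_2 = InvRound(s_1, k_1) = 0x452244
s_3 = InvRound(s_2, k_0) = 0x5AD9ED

0x5AD9ED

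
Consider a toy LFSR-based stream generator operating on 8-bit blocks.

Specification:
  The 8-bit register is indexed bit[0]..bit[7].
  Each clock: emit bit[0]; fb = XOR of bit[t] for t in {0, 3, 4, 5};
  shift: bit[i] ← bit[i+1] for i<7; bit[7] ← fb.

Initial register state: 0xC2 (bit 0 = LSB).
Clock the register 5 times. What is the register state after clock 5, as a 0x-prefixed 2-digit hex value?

0x86

reg_0 = 0xC2
clock 1: out=0, reg = 0x61
clock 2: out=1, reg = 0x30
clock 3: out=0, reg = 0x18
clock 4: out=0, reg = 0x0C
clock 5: out=0, reg = 0x86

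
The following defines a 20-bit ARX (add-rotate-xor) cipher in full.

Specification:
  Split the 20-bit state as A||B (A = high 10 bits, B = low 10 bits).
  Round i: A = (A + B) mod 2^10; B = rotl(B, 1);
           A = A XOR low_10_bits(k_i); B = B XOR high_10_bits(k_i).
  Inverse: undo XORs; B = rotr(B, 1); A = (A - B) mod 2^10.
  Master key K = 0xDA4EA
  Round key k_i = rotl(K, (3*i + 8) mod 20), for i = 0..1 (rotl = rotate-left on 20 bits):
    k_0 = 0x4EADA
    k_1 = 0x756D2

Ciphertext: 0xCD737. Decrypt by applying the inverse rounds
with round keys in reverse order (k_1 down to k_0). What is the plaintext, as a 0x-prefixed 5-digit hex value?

s_0 = ciphertext = 0xCD737
s_1 = InvRound(s_0, k_1) = 0x1D971
s_2 = InvRound(s_1, k_0) = 0x21E25

0x21E25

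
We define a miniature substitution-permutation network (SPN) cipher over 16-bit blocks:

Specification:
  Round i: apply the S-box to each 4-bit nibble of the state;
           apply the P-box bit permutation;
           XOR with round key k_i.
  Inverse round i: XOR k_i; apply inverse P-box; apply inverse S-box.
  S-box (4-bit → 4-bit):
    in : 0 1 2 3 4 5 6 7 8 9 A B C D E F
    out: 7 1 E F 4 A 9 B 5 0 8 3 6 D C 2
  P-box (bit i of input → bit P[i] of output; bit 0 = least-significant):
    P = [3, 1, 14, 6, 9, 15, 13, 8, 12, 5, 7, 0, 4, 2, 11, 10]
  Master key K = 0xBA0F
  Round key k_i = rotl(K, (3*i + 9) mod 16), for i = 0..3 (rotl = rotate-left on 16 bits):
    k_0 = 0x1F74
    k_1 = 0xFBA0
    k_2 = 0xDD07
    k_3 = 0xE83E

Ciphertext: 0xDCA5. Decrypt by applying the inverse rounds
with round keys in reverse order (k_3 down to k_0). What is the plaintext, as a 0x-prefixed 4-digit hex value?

0x97FE

s_0 = ciphertext = 0xDCA5
s_1 = InvRound(s_0, k_3) = 0x6D4B
s_2 = InvRound(s_1, k_2) = 0xF1C6
s_3 = InvRound(s_2, k_1) = 0xCF15
s_4 = InvRound(s_3, k_0) = 0x97FE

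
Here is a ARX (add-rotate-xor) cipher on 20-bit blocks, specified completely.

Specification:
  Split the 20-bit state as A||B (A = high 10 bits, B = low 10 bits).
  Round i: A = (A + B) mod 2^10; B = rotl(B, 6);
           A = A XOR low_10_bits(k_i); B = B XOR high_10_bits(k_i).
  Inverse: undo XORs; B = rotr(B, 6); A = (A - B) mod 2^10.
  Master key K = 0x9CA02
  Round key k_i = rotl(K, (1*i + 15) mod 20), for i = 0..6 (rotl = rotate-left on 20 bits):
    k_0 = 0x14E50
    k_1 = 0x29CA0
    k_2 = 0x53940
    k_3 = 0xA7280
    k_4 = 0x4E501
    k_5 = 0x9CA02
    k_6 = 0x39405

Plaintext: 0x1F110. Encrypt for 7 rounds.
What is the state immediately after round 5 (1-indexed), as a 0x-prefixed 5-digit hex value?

0x8C021

s_0 = plaintext = 0x1F110
s_1 = Round(s_0, k_0) = 0xF7042
s_2 = Round(s_1, k_1) = 0x2F823
s_3 = Round(s_2, k_2) = 0x6858C
s_4 = Round(s_3, k_3) = 0x6B584
s_5 = Round(s_4, k_4) = 0x8C021
s_6 = Round(s_5, k_5) = 0x14E30
s_7 = Round(s_6, k_6) = 0xA18C6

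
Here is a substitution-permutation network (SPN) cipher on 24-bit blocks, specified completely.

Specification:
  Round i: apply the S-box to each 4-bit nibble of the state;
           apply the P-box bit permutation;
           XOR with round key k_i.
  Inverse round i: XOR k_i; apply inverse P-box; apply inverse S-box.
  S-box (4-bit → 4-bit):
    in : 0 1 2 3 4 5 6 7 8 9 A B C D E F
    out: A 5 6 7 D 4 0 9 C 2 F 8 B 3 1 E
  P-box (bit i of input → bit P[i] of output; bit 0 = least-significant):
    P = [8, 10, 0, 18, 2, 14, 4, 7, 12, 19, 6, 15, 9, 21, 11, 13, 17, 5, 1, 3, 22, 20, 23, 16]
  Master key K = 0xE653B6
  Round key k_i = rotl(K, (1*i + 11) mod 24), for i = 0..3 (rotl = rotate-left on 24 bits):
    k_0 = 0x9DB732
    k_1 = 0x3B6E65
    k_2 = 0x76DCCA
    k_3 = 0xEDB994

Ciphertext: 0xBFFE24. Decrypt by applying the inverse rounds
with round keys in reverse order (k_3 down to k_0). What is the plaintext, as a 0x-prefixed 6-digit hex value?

0x2BF63B

s_0 = ciphertext = 0xBFFE24
s_1 = InvRound(s_0, k_3) = 0xDDE6FD
s_2 = InvRound(s_1, k_2) = 0x83AD15
s_3 = InvRound(s_2, k_1) = 0x29DF2E
s_4 = InvRound(s_3, k_0) = 0x2BF63B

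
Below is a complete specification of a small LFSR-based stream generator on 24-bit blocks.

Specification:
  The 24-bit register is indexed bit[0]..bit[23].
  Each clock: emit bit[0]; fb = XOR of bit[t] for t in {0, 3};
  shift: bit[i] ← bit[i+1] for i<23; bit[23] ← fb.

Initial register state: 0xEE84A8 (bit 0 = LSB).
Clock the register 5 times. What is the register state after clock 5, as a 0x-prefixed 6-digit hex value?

reg_0 = 0xEE84A8
clock 1: out=0, reg = 0xF74254
clock 2: out=0, reg = 0x7BA12A
clock 3: out=0, reg = 0xBDD095
clock 4: out=1, reg = 0xDEE84A
clock 5: out=0, reg = 0xEF7425

0xEF7425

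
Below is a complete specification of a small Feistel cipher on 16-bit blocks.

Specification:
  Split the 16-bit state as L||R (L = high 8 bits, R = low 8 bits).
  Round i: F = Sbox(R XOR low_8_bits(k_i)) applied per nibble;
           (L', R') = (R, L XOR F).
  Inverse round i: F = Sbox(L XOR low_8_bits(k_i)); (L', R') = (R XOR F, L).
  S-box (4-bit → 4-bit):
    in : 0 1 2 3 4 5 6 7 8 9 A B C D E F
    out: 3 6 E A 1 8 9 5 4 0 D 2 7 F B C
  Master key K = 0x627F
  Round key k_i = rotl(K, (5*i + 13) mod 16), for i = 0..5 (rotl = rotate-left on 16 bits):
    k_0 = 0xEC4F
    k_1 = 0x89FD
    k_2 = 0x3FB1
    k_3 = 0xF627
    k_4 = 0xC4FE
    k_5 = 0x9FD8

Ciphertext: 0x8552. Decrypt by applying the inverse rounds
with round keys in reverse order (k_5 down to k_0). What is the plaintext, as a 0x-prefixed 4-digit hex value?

0xF7B0

s_0 = ciphertext = 0x8552
s_1 = InvRound(s_0, k_5) = 0xDD85
s_2 = InvRound(s_1, k_4) = 0x6FDD
s_3 = InvRound(s_2, k_3) = 0xC96F
s_4 = InvRound(s_3, k_2) = 0x3BC9
s_5 = InvRound(s_4, k_1) = 0xB03B
s_6 = InvRound(s_5, k_0) = 0xF7B0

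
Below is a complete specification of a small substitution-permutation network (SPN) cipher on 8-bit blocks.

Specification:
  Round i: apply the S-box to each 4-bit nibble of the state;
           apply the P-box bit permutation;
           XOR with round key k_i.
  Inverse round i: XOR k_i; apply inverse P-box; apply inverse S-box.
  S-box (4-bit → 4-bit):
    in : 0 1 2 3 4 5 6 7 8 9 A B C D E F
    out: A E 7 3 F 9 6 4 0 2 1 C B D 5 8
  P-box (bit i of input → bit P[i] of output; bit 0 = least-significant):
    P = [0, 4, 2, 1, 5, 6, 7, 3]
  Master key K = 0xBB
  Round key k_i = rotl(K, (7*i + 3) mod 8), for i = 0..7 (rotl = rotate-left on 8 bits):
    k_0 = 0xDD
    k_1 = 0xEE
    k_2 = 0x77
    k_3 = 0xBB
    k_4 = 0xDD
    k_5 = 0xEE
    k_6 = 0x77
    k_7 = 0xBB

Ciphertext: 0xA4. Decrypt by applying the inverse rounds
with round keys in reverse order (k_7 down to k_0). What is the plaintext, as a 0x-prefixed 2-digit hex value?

s_0 = ciphertext = 0xA4
s_1 = InvRound(s_0, k_7) = 0xF4
s_2 = InvRound(s_1, k_6) = 0x75
s_3 = InvRound(s_2, k_5) = 0xBC
s_4 = InvRound(s_3, k_4) = 0x3A
s_5 = InvRound(s_4, k_3) = 0x7A
s_6 = InvRound(s_5, k_2) = 0xFE
s_7 = InvRound(s_6, k_1) = 0x89
s_8 = InvRound(s_7, k_0) = 0x96

0x96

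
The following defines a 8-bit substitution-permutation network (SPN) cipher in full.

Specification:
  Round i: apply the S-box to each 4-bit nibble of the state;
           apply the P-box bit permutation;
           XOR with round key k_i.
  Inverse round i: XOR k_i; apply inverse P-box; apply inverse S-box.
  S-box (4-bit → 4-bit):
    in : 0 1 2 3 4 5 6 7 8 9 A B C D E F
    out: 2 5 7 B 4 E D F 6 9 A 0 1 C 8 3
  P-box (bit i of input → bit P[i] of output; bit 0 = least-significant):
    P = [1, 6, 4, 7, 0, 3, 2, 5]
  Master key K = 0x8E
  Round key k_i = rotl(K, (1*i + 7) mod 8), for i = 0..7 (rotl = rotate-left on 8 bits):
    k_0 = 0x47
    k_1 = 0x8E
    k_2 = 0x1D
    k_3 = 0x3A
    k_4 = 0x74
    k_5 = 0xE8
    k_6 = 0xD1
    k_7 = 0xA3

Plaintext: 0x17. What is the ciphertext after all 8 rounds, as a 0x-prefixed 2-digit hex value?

0xB0

s_0 = plaintext = 0x17
s_1 = Round(s_0, k_0) = 0x90
s_2 = Round(s_1, k_1) = 0xEF
s_3 = Round(s_2, k_2) = 0x7F
s_4 = Round(s_3, k_3) = 0x55
s_5 = Round(s_4, k_4) = 0x88
s_6 = Round(s_5, k_5) = 0xB4
s_7 = Round(s_6, k_6) = 0xC1
s_8 = Round(s_7, k_7) = 0xB0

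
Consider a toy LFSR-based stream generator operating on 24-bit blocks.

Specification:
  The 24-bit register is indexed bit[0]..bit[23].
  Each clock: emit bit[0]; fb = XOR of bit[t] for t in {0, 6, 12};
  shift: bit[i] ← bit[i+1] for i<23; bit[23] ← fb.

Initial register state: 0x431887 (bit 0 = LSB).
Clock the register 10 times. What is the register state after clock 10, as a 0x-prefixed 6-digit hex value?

0x3510C6

reg_0 = 0x431887
clock 1: out=1, reg = 0x218C43
clock 2: out=1, reg = 0x10C621
clock 3: out=1, reg = 0x886310
clock 4: out=0, reg = 0x443188
clock 5: out=0, reg = 0xA218C4
clock 6: out=0, reg = 0x510C62
clock 7: out=0, reg = 0xA88631
clock 8: out=1, reg = 0xD44318
clock 9: out=0, reg = 0x6A218C
clock 10: out=0, reg = 0x3510C6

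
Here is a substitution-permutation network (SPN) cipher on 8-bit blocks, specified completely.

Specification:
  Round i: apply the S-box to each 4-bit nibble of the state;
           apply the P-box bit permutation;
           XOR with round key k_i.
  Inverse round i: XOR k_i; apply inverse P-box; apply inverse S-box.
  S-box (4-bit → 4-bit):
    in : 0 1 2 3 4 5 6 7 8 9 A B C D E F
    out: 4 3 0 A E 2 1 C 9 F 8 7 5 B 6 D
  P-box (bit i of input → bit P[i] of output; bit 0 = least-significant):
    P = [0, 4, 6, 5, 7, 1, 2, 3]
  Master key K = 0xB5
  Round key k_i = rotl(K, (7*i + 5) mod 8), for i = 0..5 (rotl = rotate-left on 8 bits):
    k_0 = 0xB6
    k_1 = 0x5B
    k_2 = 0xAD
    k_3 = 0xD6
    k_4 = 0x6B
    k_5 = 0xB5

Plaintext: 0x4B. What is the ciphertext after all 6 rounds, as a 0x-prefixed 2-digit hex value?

s_0 = plaintext = 0x4B
s_1 = Round(s_0, k_0) = 0xE9
s_2 = Round(s_1, k_1) = 0x2C
s_3 = Round(s_2, k_2) = 0xEC
s_4 = Round(s_3, k_3) = 0x91
s_5 = Round(s_4, k_4) = 0xF4
s_6 = Round(s_5, k_5) = 0x49

0x49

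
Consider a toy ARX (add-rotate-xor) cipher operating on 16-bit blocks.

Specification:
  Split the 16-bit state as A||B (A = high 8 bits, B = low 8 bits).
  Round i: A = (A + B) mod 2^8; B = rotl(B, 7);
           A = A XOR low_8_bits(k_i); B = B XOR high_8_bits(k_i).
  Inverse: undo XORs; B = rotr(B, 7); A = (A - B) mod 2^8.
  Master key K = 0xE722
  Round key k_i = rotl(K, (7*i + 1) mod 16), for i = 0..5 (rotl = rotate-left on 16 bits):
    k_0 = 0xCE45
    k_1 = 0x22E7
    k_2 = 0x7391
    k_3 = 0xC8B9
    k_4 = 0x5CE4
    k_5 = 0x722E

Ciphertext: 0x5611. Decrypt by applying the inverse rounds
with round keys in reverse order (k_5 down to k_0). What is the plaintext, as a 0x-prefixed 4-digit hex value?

s_0 = ciphertext = 0x5611
s_1 = InvRound(s_0, k_5) = 0xB2C6
s_2 = InvRound(s_1, k_4) = 0x2135
s_3 = InvRound(s_2, k_3) = 0x9DFB
s_4 = InvRound(s_3, k_2) = 0xFB11
s_5 = InvRound(s_4, k_1) = 0xB666
s_6 = InvRound(s_5, k_0) = 0xA251

0xA251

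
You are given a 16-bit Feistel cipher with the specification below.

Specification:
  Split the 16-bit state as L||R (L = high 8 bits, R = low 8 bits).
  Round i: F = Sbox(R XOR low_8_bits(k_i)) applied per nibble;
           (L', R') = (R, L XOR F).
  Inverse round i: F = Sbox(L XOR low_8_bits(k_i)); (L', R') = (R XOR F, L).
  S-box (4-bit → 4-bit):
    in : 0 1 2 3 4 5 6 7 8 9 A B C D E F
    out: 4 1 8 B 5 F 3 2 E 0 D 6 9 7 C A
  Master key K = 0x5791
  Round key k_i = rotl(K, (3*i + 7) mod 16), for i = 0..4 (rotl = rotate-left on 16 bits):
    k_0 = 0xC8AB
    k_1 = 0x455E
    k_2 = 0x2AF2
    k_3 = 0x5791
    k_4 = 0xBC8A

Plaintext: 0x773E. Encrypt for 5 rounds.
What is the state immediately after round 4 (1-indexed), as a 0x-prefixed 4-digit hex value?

s_0 = plaintext = 0x773E
s_1 = Round(s_0, k_0) = 0x3E78
s_2 = Round(s_1, k_1) = 0x78BD
s_3 = Round(s_2, k_2) = 0xBD22
s_4 = Round(s_3, k_3) = 0x22D6
s_5 = Round(s_4, k_4) = 0xD6DB

0x22D6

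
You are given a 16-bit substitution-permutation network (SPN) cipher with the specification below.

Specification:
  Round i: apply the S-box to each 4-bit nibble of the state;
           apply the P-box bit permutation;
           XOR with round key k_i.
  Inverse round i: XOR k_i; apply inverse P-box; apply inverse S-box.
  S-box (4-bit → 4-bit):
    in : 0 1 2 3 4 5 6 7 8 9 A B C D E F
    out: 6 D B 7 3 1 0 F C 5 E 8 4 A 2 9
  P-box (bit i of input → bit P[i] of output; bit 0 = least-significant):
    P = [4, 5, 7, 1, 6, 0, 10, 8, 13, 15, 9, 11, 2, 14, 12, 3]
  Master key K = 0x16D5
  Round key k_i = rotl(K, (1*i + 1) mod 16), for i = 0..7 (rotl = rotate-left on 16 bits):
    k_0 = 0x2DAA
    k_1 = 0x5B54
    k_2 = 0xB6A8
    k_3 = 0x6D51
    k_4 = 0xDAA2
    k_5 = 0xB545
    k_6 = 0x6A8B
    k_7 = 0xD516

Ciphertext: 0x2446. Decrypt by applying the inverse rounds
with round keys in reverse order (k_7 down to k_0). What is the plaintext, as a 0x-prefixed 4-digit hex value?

0x46C9

s_0 = ciphertext = 0x2446
s_1 = InvRound(s_0, k_7) = 0x04F5
s_2 = InvRound(s_1, k_6) = 0x2192
s_3 = InvRound(s_2, k_5) = 0x9E31
s_4 = InvRound(s_3, k_4) = 0xE601
s_5 = InvRound(s_4, k_3) = 0x6AF5
s_6 = InvRound(s_5, k_2) = 0x7D35
s_7 = InvRound(s_6, k_1) = 0x693E
s_8 = InvRound(s_7, k_0) = 0x46C9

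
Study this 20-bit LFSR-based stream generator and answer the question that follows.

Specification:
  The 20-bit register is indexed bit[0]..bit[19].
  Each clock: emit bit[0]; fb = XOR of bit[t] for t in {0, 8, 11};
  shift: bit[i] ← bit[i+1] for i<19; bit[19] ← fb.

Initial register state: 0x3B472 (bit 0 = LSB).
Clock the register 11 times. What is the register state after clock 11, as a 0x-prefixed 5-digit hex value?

0xF6076

reg_0 = 0x3B472
clock 1: out=0, reg = 0x1DA39
clock 2: out=1, reg = 0x0ED1C
clock 3: out=0, reg = 0x0768E
clock 4: out=0, reg = 0x03B47
clock 5: out=1, reg = 0x81DA3
clock 6: out=1, reg = 0xC0ED1
clock 7: out=1, reg = 0x60768
clock 8: out=0, reg = 0xB03B4
clock 9: out=0, reg = 0xD81DA
clock 10: out=0, reg = 0xEC0ED
clock 11: out=1, reg = 0xF6076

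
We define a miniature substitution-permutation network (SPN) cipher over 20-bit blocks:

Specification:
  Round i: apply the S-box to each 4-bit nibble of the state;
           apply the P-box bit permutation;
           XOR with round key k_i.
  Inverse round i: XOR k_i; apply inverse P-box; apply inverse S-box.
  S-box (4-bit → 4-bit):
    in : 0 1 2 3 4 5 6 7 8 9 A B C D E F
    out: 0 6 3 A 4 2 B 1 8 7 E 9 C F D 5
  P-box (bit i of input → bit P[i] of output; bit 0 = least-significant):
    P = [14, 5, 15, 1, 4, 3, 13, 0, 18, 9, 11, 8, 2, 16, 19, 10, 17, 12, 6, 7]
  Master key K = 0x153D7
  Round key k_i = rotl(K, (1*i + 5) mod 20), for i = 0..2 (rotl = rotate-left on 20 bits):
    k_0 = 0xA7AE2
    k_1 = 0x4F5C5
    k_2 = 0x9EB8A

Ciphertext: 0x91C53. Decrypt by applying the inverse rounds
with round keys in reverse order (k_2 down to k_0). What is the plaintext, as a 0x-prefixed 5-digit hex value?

s_0 = ciphertext = 0x91C53
s_1 = InvRound(s_0, k_2) = 0xA83DF
s_2 = InvRound(s_1, k_1) = 0x2C29B
s_3 = InvRound(s_2, k_0) = 0x144D1

0x144D1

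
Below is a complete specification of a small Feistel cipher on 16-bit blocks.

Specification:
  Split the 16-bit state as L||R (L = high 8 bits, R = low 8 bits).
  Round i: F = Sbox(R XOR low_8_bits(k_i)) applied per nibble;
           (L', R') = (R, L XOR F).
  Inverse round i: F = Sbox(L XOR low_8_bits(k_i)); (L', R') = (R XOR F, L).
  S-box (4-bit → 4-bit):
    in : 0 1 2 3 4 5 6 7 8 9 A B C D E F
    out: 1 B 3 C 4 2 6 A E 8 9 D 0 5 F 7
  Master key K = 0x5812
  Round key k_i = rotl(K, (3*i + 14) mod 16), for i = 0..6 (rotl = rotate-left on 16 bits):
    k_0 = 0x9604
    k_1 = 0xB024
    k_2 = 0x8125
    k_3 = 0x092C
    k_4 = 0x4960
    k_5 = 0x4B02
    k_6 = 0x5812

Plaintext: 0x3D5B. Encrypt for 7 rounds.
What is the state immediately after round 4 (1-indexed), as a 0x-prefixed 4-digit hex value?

s_0 = plaintext = 0x3D5B
s_1 = Round(s_0, k_0) = 0x5B1A
s_2 = Round(s_1, k_1) = 0x1A94
s_3 = Round(s_2, k_2) = 0x94C1
s_4 = Round(s_3, k_3) = 0xC161
s_5 = Round(s_4, k_4) = 0x61DA
s_6 = Round(s_5, k_5) = 0xDA3F
s_7 = Round(s_6, k_6) = 0x3FEF

0xC161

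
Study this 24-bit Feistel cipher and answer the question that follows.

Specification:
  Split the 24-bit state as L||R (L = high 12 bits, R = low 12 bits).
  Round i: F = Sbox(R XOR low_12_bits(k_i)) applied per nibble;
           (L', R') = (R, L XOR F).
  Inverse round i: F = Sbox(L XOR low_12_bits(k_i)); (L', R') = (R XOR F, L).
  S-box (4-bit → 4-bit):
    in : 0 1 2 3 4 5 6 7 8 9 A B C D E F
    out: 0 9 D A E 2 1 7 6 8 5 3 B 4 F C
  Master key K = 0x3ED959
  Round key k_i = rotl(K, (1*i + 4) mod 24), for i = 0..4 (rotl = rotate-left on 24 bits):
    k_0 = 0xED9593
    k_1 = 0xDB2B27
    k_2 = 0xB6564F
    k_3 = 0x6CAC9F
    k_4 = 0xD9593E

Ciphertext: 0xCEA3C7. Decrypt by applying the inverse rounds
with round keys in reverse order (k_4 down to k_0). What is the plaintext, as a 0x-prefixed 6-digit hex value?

0x2D1A7B

s_0 = ciphertext = 0xCEA3C7
s_1 = InvRound(s_0, k_4) = 0x189CEA
s_2 = InvRound(s_1, k_3) = 0x87B189
s_3 = InvRound(s_2, k_2) = 0xE2787B
s_4 = InvRound(s_3, k_1) = 0xA7BE27
s_5 = InvRound(s_4, k_0) = 0x2D1A7B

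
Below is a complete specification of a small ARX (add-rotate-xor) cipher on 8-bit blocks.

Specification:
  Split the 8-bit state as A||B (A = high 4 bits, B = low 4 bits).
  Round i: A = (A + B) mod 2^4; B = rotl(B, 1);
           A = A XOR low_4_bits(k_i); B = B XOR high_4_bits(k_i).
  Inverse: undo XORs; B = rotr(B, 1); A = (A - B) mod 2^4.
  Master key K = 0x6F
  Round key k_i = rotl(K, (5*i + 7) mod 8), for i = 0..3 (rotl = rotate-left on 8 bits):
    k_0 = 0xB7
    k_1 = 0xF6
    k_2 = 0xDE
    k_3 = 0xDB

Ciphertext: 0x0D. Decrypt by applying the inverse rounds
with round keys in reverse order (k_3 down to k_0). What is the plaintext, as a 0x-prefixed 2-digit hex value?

0x59

s_0 = ciphertext = 0x0D
s_1 = InvRound(s_0, k_3) = 0xB0
s_2 = InvRound(s_1, k_2) = 0x7E
s_3 = InvRound(s_2, k_1) = 0x98
s_4 = InvRound(s_3, k_0) = 0x59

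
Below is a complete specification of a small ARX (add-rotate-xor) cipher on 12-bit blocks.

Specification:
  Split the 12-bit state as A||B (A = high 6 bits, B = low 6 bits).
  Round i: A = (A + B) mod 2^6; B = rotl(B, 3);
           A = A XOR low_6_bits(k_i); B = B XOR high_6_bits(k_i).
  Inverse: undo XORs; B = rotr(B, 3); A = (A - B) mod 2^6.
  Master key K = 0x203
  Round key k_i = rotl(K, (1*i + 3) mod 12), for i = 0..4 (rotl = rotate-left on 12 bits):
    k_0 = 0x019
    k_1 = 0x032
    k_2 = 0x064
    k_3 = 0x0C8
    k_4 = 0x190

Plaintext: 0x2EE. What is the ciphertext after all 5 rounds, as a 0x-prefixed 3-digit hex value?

0x0AA

s_0 = plaintext = 0x2EE
s_1 = Round(s_0, k_0) = 0x835
s_2 = Round(s_1, k_1) = 0x9EE
s_3 = Round(s_2, k_2) = 0xC74
s_4 = Round(s_3, k_3) = 0xB65
s_5 = Round(s_4, k_4) = 0x0AA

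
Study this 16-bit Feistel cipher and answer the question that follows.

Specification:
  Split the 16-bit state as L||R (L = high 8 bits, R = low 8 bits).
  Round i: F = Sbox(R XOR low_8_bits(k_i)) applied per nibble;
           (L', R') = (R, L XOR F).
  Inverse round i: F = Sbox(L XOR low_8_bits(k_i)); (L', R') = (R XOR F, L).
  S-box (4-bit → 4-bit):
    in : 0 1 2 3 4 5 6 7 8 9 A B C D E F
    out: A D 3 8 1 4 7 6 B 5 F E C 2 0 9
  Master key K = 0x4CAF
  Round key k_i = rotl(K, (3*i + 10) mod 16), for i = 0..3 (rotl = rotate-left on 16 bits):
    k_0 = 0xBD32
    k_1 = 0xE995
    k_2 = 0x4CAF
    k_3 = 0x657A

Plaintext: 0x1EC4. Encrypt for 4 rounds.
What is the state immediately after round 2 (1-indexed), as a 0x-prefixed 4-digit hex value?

s_0 = plaintext = 0x1EC4
s_1 = Round(s_0, k_0) = 0xC489
s_2 = Round(s_1, k_1) = 0x8918
s_3 = Round(s_2, k_2) = 0x186F
s_4 = Round(s_3, k_3) = 0x6FCC

0x8918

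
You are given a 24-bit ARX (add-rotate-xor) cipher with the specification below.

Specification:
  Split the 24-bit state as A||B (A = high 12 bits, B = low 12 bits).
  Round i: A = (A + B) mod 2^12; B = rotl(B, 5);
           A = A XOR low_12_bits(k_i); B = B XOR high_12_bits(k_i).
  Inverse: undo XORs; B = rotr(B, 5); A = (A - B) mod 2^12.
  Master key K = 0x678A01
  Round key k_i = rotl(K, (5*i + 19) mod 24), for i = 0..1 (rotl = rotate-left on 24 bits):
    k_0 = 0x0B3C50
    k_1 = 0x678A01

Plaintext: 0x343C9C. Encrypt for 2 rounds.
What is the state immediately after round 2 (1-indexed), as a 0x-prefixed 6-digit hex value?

0xCB833E

s_0 = plaintext = 0x343C9C
s_1 = Round(s_0, k_0) = 0x38F32A
s_2 = Round(s_1, k_1) = 0xCB833E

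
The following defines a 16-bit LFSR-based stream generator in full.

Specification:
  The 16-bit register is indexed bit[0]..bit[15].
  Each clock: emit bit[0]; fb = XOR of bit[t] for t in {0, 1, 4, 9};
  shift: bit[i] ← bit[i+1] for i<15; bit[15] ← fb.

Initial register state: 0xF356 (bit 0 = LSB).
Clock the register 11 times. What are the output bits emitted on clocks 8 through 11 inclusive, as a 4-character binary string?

reg_0 = 0xF356
clock 1: out=0, reg = 0xF9AB
clock 2: out=1, reg = 0x7CD5
clock 3: out=1, reg = 0x3E6A
clock 4: out=0, reg = 0x1F35
clock 5: out=1, reg = 0x8F9A
clock 6: out=0, reg = 0xC7CD
clock 7: out=1, reg = 0x63E6
clock 8: out=0, reg = 0x31F3
clock 9: out=1, reg = 0x98F9
clock 10: out=1, reg = 0x4C7C
clock 11: out=0, reg = 0xA63E

0110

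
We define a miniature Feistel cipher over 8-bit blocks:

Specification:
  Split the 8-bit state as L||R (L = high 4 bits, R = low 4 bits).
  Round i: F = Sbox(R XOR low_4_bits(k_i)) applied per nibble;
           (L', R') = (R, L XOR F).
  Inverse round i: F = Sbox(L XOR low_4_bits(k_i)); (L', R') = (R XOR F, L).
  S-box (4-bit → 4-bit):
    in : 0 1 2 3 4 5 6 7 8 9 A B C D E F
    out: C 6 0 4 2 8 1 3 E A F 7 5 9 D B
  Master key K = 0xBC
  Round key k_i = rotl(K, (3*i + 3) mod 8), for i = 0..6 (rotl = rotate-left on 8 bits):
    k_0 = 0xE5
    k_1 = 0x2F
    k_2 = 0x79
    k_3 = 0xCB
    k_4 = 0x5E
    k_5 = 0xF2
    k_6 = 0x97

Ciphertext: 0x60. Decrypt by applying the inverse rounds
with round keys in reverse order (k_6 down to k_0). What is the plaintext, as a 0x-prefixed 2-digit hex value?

s_0 = ciphertext = 0x60
s_1 = InvRound(s_0, k_6) = 0x66
s_2 = InvRound(s_1, k_5) = 0x46
s_3 = InvRound(s_2, k_4) = 0x94
s_4 = InvRound(s_3, k_3) = 0x49
s_5 = InvRound(s_4, k_2) = 0x04
s_6 = InvRound(s_5, k_1) = 0xF0
s_7 = InvRound(s_6, k_0) = 0xFF

0xFF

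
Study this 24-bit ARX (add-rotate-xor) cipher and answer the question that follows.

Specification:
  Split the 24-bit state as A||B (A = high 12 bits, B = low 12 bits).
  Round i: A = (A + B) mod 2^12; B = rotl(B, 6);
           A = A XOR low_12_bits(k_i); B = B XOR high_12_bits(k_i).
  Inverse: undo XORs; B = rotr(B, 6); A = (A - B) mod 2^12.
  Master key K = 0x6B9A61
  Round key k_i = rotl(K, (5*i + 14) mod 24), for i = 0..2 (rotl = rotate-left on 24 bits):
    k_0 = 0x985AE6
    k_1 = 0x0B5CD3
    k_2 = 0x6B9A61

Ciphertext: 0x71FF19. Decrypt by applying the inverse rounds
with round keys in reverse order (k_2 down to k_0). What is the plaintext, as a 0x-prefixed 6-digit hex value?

0x45A9F5

s_0 = ciphertext = 0x71FF19
s_1 = InvRound(s_0, k_2) = 0x558826
s_2 = InvRound(s_1, k_1) = 0x4A94E2
s_3 = InvRound(s_2, k_0) = 0x45A9F5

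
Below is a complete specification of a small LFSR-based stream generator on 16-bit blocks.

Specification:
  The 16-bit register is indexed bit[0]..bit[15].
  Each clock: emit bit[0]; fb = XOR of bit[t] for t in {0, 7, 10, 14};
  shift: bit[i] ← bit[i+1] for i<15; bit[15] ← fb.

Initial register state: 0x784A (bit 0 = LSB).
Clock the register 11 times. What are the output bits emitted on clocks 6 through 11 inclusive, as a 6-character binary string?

010000

reg_0 = 0x784A
clock 1: out=0, reg = 0xBC25
clock 2: out=1, reg = 0x5E12
clock 3: out=0, reg = 0x2F09
clock 4: out=1, reg = 0x1784
clock 5: out=0, reg = 0x0BC2
clock 6: out=0, reg = 0x85E1
clock 7: out=1, reg = 0xC2F0
clock 8: out=0, reg = 0x6178
clock 9: out=0, reg = 0xB0BC
clock 10: out=0, reg = 0xD85E
clock 11: out=0, reg = 0xEC2F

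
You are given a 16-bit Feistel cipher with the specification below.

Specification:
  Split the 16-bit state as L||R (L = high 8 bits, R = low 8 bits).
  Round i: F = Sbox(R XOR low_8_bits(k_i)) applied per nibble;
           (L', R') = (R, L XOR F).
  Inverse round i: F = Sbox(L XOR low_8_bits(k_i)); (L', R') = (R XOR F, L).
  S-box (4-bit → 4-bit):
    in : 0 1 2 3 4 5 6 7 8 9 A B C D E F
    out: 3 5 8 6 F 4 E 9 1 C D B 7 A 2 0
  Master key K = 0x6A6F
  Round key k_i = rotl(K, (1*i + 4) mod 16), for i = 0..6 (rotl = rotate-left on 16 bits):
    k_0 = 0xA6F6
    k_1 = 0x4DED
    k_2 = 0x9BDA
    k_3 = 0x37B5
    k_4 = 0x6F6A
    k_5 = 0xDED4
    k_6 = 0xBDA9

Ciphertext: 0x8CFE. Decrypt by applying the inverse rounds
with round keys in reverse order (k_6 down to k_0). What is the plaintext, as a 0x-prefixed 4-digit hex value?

s_0 = ciphertext = 0x8CFE
s_1 = InvRound(s_0, k_6) = 0x7A8C
s_2 = InvRound(s_1, k_5) = 0x5E7A
s_3 = InvRound(s_2, k_4) = 0x155E
s_4 = InvRound(s_3, k_3) = 0x8D15
s_5 = InvRound(s_4, k_2) = 0x5C8D
s_6 = InvRound(s_5, k_1) = 0x385C
s_7 = InvRound(s_6, k_0) = 0x2E38

0x2E38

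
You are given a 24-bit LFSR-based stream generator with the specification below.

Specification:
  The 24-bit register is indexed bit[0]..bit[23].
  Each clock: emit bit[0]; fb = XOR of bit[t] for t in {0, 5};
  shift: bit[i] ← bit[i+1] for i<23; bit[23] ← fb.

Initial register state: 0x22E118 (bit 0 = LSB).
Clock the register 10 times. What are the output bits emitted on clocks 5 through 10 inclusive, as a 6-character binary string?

100010

reg_0 = 0x22E118
clock 1: out=0, reg = 0x11708C
clock 2: out=0, reg = 0x08B846
clock 3: out=0, reg = 0x045C23
clock 4: out=1, reg = 0x022E11
clock 5: out=1, reg = 0x811708
clock 6: out=0, reg = 0x408B84
clock 7: out=0, reg = 0x2045C2
clock 8: out=0, reg = 0x1022E1
clock 9: out=1, reg = 0x081170
clock 10: out=0, reg = 0x8408B8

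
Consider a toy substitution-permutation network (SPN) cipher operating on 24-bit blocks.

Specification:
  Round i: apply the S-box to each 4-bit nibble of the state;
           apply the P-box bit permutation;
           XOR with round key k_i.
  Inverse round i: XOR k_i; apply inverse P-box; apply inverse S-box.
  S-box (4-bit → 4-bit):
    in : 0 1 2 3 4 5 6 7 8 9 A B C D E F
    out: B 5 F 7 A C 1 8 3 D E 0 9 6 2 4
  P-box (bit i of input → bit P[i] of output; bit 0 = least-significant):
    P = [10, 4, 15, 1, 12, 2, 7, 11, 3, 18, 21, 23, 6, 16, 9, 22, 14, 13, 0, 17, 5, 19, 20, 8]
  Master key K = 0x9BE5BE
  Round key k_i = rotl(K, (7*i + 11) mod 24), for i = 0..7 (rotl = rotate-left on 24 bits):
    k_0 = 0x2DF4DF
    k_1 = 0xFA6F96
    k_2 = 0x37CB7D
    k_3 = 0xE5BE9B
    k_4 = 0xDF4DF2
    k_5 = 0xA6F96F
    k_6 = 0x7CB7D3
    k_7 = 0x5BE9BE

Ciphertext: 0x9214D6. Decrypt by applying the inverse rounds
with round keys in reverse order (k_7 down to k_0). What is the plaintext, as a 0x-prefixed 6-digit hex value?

s_0 = ciphertext = 0x9214D6
s_1 = InvRound(s_0, k_7) = 0x080CC1
s_2 = InvRound(s_1, k_6) = 0x5E5DCA
s_3 = InvRound(s_2, k_5) = 0x3D75D1
s_4 = InvRound(s_3, k_4) = 0x6A75C7
s_5 = InvRound(s_4, k_3) = 0x4C304D
s_6 = InvRound(s_5, k_2) = 0x20AFCD
s_7 = InvRound(s_6, k_1) = 0xD9CCBA
s_8 = InvRound(s_7, k_0) = 0x1DCA0B

0x1DCA0B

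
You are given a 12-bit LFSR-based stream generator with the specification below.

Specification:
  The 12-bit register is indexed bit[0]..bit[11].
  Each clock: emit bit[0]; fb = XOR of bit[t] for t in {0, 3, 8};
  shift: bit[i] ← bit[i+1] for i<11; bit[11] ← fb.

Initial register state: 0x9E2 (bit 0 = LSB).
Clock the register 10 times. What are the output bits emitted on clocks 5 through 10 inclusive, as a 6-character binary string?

reg_0 = 0x9E2
clock 1: out=0, reg = 0xCF1
clock 2: out=1, reg = 0xE78
clock 3: out=0, reg = 0xF3C
clock 4: out=0, reg = 0x79E
clock 5: out=0, reg = 0x3CF
clock 6: out=1, reg = 0x9E7
clock 7: out=1, reg = 0x4F3
clock 8: out=1, reg = 0xA79
clock 9: out=1, reg = 0x53C
clock 10: out=0, reg = 0x29E

011110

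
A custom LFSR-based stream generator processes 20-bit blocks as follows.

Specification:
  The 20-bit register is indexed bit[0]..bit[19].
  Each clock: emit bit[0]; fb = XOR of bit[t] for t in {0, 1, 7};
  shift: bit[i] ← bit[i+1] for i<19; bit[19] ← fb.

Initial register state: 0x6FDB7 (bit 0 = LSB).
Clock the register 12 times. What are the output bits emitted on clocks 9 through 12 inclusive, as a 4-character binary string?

reg_0 = 0x6FDB7
clock 1: out=1, reg = 0xB7EDB
clock 2: out=1, reg = 0xDBF6D
clock 3: out=1, reg = 0xEDFB6
clock 4: out=0, reg = 0x76FDB
clock 5: out=1, reg = 0xBB7ED
clock 6: out=1, reg = 0x5DBF6
clock 7: out=0, reg = 0x2EDFB
clock 8: out=1, reg = 0x976FD
clock 9: out=1, reg = 0x4BB7E
clock 10: out=0, reg = 0xA5DBF
clock 11: out=1, reg = 0xD2EDF
clock 12: out=1, reg = 0xE976F

1011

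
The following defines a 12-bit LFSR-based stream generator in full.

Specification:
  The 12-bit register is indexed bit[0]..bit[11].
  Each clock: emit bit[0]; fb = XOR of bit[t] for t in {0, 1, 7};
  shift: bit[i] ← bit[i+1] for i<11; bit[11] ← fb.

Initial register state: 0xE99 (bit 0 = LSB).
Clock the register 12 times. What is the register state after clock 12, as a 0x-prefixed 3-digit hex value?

0x0C8

reg_0 = 0xE99
clock 1: out=1, reg = 0x74C
clock 2: out=0, reg = 0x3A6
clock 3: out=0, reg = 0x1D3
clock 4: out=1, reg = 0x8E9
clock 5: out=1, reg = 0x474
clock 6: out=0, reg = 0x23A
clock 7: out=0, reg = 0x91D
clock 8: out=1, reg = 0xC8E
clock 9: out=0, reg = 0x647
clock 10: out=1, reg = 0x323
clock 11: out=1, reg = 0x191
clock 12: out=1, reg = 0x0C8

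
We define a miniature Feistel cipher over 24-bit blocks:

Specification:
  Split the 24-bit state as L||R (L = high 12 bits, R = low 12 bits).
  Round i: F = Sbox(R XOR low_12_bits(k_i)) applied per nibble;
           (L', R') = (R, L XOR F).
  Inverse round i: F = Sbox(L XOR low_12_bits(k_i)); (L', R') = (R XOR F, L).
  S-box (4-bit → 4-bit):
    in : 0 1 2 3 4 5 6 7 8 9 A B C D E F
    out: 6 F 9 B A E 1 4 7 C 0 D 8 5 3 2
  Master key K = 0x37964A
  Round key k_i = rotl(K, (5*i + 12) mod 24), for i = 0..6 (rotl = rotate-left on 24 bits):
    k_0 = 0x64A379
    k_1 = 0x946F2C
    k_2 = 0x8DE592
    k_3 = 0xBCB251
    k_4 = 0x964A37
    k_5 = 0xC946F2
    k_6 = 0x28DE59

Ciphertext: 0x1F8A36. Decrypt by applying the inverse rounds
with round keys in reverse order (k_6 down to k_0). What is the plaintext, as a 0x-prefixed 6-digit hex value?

0x1F4BF7

s_0 = ciphertext = 0x1F8A36
s_1 = InvRound(s_0, k_6) = 0x8391F8
s_2 = InvRound(s_1, k_5) = 0x275839
s_3 = InvRound(s_2, k_4) = 0xF90275
s_4 = InvRound(s_3, k_3) = 0x7FAF90
s_5 = InvRound(s_4, k_2) = 0x6877FA
s_6 = InvRound(s_5, k_1) = 0xBF7687
s_7 = InvRound(s_6, k_0) = 0x1F4BF7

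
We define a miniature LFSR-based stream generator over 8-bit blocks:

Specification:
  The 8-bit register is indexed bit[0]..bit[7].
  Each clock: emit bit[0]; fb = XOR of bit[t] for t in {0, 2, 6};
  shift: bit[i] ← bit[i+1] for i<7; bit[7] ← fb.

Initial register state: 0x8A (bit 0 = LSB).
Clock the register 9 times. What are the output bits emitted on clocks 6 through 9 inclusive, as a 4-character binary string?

0010

reg_0 = 0x8A
clock 1: out=0, reg = 0x45
clock 2: out=1, reg = 0xA2
clock 3: out=0, reg = 0x51
clock 4: out=1, reg = 0x28
clock 5: out=0, reg = 0x14
clock 6: out=0, reg = 0x8A
clock 7: out=0, reg = 0x45
clock 8: out=1, reg = 0xA2
clock 9: out=0, reg = 0x51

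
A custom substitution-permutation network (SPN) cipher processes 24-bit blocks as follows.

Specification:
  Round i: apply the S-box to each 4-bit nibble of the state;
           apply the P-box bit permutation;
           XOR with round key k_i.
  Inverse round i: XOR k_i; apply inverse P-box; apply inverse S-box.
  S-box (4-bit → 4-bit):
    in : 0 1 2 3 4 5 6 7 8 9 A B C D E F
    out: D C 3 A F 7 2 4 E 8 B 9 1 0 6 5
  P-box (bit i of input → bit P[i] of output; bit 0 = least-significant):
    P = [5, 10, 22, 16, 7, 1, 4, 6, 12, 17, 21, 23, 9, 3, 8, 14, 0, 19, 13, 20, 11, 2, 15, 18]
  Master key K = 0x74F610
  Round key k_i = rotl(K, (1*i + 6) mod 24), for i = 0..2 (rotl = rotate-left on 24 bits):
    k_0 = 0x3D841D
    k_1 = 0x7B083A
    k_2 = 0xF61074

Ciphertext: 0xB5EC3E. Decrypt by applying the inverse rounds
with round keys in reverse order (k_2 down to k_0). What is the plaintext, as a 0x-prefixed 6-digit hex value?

s_0 = ciphertext = 0xB5EC3E
s_1 = InvRound(s_0, k_2) = 0xF73238
s_2 = InvRound(s_1, k_1) = 0xBECB6D
s_3 = InvRound(s_2, k_0) = 0xCD031A

0xCD031A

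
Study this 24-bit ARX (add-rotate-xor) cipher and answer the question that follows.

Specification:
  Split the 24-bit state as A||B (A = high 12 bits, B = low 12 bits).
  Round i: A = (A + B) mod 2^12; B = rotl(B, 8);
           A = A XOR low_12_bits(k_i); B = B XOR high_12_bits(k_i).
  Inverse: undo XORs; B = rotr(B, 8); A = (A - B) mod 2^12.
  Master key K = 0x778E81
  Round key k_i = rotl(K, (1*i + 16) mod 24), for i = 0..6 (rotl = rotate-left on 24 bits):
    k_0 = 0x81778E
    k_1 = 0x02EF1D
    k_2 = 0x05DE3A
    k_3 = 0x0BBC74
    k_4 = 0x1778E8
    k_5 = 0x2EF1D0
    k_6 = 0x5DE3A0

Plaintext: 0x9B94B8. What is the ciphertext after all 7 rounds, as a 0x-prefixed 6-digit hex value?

s_0 = plaintext = 0x9B94B8
s_1 = Round(s_0, k_0) = 0x9FF05C
s_2 = Round(s_1, k_1) = 0x546C2B
s_3 = Round(s_2, k_2) = 0xF4BB9F
s_4 = Round(s_3, k_3) = 0x69EF02
s_5 = Round(s_4, k_4) = 0xD48387
s_6 = Round(s_5, k_5) = 0x11F5D7
s_7 = Round(s_6, k_6) = 0x556283

0x556283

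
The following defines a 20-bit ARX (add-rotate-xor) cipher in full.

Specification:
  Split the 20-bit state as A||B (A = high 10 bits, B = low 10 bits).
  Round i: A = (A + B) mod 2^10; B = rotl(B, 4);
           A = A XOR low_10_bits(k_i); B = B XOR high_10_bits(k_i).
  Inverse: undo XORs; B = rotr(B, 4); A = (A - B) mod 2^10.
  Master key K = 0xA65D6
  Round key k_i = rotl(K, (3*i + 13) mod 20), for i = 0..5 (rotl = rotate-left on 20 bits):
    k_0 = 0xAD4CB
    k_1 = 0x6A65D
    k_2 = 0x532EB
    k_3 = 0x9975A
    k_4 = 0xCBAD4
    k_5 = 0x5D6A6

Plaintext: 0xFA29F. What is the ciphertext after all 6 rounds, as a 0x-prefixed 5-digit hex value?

s_0 = plaintext = 0xFA29F
s_1 = Round(s_0, k_0) = 0x9334F
s_2 = Round(s_1, k_1) = 0xF1954
s_3 = Round(s_2, k_2) = 0xFC409
s_4 = Round(s_3, k_3) = 0x282F5
s_5 = Round(s_4, k_4) = 0x50475
s_6 = Round(s_5, k_5) = 0xC4224

0xC4224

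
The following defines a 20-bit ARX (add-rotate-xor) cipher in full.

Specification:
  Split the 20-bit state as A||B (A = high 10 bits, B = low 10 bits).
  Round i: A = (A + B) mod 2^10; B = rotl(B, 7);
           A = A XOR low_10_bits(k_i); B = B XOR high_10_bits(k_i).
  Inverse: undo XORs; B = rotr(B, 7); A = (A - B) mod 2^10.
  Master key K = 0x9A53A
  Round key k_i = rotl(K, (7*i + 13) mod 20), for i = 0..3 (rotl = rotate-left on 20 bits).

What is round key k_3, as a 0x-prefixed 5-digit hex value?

K = 0x9A53A
k_0 = rotl(K, (7*0+13) mod 20) = rotl(K, 13) = 0x7534A
k_1 = rotl(K, (7*1+13) mod 20) = rotl(K, 0) = 0x9A53A
k_2 = rotl(K, (7*2+13) mod 20) = rotl(K, 7) = 0x29D4D
k_3 = rotl(K, (7*3+13) mod 20) = rotl(K, 14) = 0xEA694

0xEA694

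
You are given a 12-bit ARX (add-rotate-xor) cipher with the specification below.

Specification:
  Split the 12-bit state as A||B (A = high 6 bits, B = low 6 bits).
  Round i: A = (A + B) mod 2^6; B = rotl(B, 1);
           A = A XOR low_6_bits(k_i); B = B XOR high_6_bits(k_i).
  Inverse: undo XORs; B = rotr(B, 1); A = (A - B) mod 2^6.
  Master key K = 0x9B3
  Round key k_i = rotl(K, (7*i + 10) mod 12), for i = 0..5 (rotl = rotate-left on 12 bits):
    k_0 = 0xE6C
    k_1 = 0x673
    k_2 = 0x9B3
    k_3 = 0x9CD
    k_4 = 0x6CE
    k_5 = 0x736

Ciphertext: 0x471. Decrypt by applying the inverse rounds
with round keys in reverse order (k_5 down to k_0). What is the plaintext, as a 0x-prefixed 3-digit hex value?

0x15B

s_0 = ciphertext = 0x471
s_1 = InvRound(s_0, k_5) = 0xC76
s_2 = InvRound(s_1, k_4) = 0x276
s_3 = InvRound(s_2, k_3) = 0x728
s_4 = InvRound(s_3, k_2) = 0xA07
s_5 = InvRound(s_4, k_1) = 0x30F
s_6 = InvRound(s_5, k_0) = 0x15B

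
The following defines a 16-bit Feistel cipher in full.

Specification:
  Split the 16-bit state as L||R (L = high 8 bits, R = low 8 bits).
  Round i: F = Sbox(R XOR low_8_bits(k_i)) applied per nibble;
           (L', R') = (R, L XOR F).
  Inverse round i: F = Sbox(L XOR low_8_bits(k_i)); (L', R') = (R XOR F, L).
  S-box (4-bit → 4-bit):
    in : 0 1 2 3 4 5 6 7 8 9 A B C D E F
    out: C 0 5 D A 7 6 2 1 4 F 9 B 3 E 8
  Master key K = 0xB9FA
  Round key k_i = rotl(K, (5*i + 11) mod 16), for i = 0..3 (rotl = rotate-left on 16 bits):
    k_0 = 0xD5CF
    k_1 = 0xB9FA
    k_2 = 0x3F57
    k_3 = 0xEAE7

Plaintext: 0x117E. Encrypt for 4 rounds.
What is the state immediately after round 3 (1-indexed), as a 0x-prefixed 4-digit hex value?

0x574D

s_0 = plaintext = 0x117E
s_1 = Round(s_0, k_0) = 0x7E81
s_2 = Round(s_1, k_1) = 0x8157
s_3 = Round(s_2, k_2) = 0x574D
s_4 = Round(s_3, k_3) = 0x4DA8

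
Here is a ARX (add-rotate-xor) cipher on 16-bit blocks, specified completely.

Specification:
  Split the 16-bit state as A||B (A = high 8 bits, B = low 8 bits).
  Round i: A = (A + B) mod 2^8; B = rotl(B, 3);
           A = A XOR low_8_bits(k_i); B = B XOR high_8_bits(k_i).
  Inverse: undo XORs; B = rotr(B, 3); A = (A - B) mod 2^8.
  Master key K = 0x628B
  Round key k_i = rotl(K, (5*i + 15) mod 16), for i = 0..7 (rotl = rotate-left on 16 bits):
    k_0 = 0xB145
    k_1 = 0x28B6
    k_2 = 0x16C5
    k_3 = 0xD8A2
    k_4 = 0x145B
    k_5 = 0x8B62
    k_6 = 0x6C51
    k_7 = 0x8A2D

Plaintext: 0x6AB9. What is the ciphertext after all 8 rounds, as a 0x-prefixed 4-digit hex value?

s_0 = plaintext = 0x6AB9
s_1 = Round(s_0, k_0) = 0x667C
s_2 = Round(s_1, k_1) = 0x54CB
s_3 = Round(s_2, k_2) = 0xDA48
s_4 = Round(s_3, k_3) = 0x809A
s_5 = Round(s_4, k_4) = 0x41C0
s_6 = Round(s_5, k_5) = 0x638D
s_7 = Round(s_6, k_6) = 0xA100
s_8 = Round(s_7, k_7) = 0x8C8A

0x8C8A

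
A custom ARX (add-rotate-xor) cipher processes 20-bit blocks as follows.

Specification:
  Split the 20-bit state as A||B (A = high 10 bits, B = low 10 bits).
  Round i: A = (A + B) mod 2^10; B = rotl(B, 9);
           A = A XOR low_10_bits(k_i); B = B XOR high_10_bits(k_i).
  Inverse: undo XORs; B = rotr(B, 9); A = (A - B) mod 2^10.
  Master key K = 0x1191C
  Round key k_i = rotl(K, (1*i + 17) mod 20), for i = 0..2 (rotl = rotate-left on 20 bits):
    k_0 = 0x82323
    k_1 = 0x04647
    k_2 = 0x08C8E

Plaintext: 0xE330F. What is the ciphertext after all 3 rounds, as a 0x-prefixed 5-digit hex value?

s_0 = plaintext = 0xE330F
s_1 = Round(s_0, k_0) = 0x6E18F
s_2 = Round(s_1, k_1) = 0x402D6
s_3 = Round(s_2, k_2) = 0xD6148

0xD6148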